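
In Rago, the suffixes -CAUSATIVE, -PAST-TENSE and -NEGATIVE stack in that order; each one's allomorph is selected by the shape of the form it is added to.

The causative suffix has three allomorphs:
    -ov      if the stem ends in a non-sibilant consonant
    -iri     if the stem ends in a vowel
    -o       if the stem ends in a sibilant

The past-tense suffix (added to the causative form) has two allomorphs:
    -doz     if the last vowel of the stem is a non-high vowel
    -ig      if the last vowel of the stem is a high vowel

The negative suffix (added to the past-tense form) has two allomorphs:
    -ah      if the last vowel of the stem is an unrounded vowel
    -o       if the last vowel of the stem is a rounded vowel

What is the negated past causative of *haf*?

hafovdozo

Since the final sound of *haf* is /f/ (a non-sibilant consonant), it takes -ov, giving *hafov*.
The causative form *hafov* — last vowel /o/ (a non-high vowel) → -doz → *hafovdoz*.
The past-tense form *hafovdoz*: last vowel = /o/, a rounded vowel → -o → *hafovdozo*.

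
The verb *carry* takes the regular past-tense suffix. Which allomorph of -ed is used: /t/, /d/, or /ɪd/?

/d/

The stem *carry* ends in a voiced sound other than /d/.
The -ed suffix is realized as /ɪd/ after /t, d/; as /t/ after other voiceless consonants; and as /d/ after other voiced sounds.
So -ed on *carry* is pronounced /d/.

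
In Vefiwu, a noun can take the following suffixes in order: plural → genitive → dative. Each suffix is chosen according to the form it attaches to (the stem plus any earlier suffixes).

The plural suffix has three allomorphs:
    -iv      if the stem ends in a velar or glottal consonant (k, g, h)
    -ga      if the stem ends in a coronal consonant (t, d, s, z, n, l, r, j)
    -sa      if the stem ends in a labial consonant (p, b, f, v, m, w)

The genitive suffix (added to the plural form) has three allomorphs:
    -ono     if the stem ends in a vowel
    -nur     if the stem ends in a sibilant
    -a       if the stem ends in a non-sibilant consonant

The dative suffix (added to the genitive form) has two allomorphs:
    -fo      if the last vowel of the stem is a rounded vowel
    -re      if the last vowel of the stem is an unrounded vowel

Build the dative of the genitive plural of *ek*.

The final consonant of *ek* is /k/, which is velar/glottal, so the plural suffix is -iv, giving *ekiv*.
Since the final sound of the plural form *ekiv* is /v/ (a non-sibilant consonant), it takes -a, giving *ekiva*.
The genitive form *ekiva* — last vowel /a/ (an unrounded vowel) → -re → *ekivare*.

ekivare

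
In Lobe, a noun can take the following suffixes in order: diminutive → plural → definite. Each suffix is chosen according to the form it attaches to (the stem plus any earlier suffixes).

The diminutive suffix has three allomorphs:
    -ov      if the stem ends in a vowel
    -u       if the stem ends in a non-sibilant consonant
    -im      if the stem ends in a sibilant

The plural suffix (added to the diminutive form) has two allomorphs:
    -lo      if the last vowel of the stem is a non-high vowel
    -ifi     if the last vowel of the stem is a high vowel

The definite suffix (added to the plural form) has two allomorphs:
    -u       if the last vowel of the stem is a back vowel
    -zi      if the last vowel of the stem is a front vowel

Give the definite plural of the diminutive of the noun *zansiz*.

*zansiz*: final sound = /z/, a sibilant → -im → *zansizim*.
Since the last vowel of the diminutive form *zansizim* is /i/ (a high vowel), it takes -ifi, giving *zansizimifi*.
The plural form *zansizimifi* — last vowel /i/ (a front vowel) → -zi → *zansizimifizi*.

zansizimifizi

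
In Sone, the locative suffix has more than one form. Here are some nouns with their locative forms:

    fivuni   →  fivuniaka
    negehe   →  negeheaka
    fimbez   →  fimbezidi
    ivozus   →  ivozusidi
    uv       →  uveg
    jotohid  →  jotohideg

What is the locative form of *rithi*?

rithiaka

Looking at the final sound of each stem: -idi when the stem ends in a sibilant (*fimbez*, *ivozus*); -eg when the stem ends in a non-sibilant consonant (*uv*, *jotohid*); -aka when the stem ends in a vowel (*fivuni*, *negehe*).
Since the final sound of *rithi* is /i/ (a vowel), it takes -aka, giving *rithiaka*.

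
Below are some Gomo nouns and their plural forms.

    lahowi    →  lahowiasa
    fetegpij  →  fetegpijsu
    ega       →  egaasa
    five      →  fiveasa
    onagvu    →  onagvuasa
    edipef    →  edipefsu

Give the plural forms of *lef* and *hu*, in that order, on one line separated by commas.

lefsu, huasa

The alternation tracks the final sound of the stem — -su when the stem ends in a consonant (*fetegpij*, *edipef*); -asa when the stem ends in a vowel (*lahowi*, *ega*, *five*, *onagvu*).
*lef* — final sound /f/ (a consonant) → -su → *lefsu*.
The final sound of *hu* is /u/, which is a vowel, so the suffix is -asa, giving *huasa*.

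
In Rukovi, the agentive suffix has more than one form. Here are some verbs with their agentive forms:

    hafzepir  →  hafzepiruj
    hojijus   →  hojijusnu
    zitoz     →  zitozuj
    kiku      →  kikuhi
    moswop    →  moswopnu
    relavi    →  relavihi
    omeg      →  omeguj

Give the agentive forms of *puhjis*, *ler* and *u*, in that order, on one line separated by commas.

puhjisnu, leruj, uhi

Looking at the final sound of each stem: -nu when the stem ends in a voiceless consonant (*hojijus*, *moswop*); -uj when the stem ends in a voiced consonant (*hafzepir*, *zitoz*, *omeg*); -hi when the stem ends in a vowel (*kiku*, *relavi*).
*puhjis* — final sound /s/ (a voiceless consonant) → -nu → *puhjisnu*.
*ler*: final sound = /r/, a voiced consonant → -uj → *leruj*.
Since the final sound of *u* is /u/ (a vowel), it takes -hi, giving *uhi*.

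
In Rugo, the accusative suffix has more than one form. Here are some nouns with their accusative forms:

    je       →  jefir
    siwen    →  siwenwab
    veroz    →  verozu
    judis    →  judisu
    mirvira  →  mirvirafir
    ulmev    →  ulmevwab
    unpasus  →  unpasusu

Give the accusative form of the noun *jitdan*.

The suffix is conditioned by the final sound: -u when the stem ends in a sibilant (*veroz*, *judis*, *unpasus*); -wab when the stem ends in a non-sibilant consonant (*siwen*, *ulmev*); -fir when the stem ends in a vowel (*je*, *mirvira*).
*jitdan*: final sound = /n/, a non-sibilant consonant → -wab → *jitdanwab*.

jitdanwab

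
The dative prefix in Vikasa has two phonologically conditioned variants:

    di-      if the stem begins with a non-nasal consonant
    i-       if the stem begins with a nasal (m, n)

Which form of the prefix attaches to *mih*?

Since the first consonant of *mih* is /m/ (a nasal), it takes i-.

i-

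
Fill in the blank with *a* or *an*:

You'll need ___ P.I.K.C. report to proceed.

The indefinite article is chosen by the initial *sound* of the following word, not its spelling.
The initialism *P.I.K.C.* is read letter by letter; the first letter, P, is pronounced /piː/, which begins with a consonant sound.
So the article is *a*: You'll need a P.I.K.C. report to proceed.

a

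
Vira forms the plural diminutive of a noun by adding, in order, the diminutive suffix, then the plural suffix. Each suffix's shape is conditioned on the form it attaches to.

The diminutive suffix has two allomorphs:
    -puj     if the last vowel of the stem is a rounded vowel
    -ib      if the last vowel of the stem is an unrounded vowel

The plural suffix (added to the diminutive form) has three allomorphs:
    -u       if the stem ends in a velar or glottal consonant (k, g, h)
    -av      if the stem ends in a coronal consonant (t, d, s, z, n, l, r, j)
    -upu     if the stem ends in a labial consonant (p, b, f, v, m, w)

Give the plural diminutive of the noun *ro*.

ropujav

The last vowel of *ro* is /o/, which is a rounded vowel, so the diminutive suffix is -puj, giving *ropuj*.
The final consonant of the diminutive form *ropuj* is /j/, which is coronal, so the plural suffix is -av, giving *ropujav*.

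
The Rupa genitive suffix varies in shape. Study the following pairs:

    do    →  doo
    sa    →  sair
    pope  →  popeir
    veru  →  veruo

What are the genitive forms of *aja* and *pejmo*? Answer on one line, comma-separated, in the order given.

The alternation tracks the last vowel of the stem — -o when the last vowel of the stem is a rounded vowel (*do*, *veru*); -ir when the last vowel of the stem is an unrounded vowel (*sa*, *pope*).
Since the last vowel of *aja* is /a/ (an unrounded vowel), it takes -ir, giving *ajair*.
The last vowel of *pejmo* is /o/, which is a rounded vowel, so the suffix is -o, giving *pejmoo*.

ajair, pejmoo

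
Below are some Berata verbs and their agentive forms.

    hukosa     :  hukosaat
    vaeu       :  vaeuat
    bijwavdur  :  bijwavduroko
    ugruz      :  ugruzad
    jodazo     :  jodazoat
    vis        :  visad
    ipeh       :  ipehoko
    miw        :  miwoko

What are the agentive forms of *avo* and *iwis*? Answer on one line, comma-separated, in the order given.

avoat, iwisad

The suffix is conditioned by the final sound: -ad when the stem ends in a sibilant (*ugruz*, *vis*); -oko when the stem ends in a non-sibilant consonant (*bijwavdur*, *ipeh*, *miw*); -at when the stem ends in a vowel (*hukosa*, *vaeu*, *jodazo*).
Since the final sound of *avo* is /o/ (a vowel), it takes -at, giving *avoat*.
Since the final sound of *iwis* is /s/ (a sibilant), it takes -ad, giving *iwisad*.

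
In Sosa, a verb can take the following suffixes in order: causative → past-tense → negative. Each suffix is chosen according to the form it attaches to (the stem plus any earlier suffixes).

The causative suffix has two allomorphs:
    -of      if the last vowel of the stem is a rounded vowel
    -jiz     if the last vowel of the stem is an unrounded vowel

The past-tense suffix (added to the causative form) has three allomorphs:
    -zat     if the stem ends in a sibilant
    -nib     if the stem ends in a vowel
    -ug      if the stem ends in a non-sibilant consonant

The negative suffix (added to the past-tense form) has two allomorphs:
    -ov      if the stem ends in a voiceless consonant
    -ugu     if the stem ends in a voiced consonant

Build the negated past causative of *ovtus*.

ovtusofugugu

*ovtus*: last vowel = /u/, a rounded vowel → -of → *ovtusof*.
The causative form *ovtusof*: final sound = /f/, a non-sibilant consonant → -ug → *ovtusofug*.
Since the final consonant of the past-tense form *ovtusofug* is /g/ (voiced), it takes -ugu, giving *ovtusofugugu*.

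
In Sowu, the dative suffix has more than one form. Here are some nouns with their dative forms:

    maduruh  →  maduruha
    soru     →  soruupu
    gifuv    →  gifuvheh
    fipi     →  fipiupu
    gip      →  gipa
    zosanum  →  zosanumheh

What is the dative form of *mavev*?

The alternation tracks the final sound of the stem — -a when the stem ends in a voiceless consonant (*maduruh*, *gip*); -heh when the stem ends in a voiced consonant (*gifuv*, *zosanum*); -upu when the stem ends in a vowel (*soru*, *fipi*).
The final sound of *mavev* is /v/, which is a voiced consonant, so the suffix is -heh, giving *mavevheh*.

mavevheh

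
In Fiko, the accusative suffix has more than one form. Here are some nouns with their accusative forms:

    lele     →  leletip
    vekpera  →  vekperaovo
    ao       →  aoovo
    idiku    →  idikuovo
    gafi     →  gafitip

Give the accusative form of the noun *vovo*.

The alternation tracks the last vowel of the stem — -tip when the last vowel of the stem is a front vowel (*lele*, *gafi*); -ovo when the last vowel of the stem is a back vowel (*vekpera*, *ao*, *idiku*).
The last vowel of *vovo* is /o/, which is a back vowel, so the suffix is -ovo, giving *vovoovo*.

vovoovo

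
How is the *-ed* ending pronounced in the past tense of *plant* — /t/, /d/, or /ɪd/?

The stem *plant* ends in /t/ or /d/.
The -ed suffix is realized as /ɪd/ after /t, d/; as /t/ after other voiceless consonants; and as /d/ after other voiced sounds.
So -ed on *plant* is pronounced /ɪd/.

/ɪd/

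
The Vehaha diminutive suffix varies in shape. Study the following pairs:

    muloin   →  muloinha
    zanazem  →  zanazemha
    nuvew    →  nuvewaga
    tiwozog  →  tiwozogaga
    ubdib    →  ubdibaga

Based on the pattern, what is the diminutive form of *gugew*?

gugewaga

The pattern is nasality of the final consonant: -ha when the stem ends in a nasal (*muloin*, *zanazem*); -aga when the stem ends in a non-nasal consonant (*nuvew*, *tiwozog*, *ubdib*).
*gugew*: final consonant = /w/, non-nasal → -aga → *gugewaga*.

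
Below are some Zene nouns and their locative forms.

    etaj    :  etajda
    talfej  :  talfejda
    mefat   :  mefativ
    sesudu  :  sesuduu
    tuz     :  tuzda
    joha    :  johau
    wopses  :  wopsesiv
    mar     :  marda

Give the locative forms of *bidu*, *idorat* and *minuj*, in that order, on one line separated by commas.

biduu, idorativ, minujda

The pattern is voicing of the final sound: -iv when the stem ends in a voiceless consonant (*mefat*, *wopses*); -da when the stem ends in a voiced consonant (*etaj*, *talfej*, *tuz*, *mar*); -u when the stem ends in a vowel (*sesudu*, *joha*).
*bidu*: final sound = /u/, a vowel → -u → *biduu*.
The final sound of *idorat* is /t/, which is a voiceless consonant, so the suffix is -iv, giving *idorativ*.
*minuj*: final sound = /j/, a voiced consonant → -da → *minujda*.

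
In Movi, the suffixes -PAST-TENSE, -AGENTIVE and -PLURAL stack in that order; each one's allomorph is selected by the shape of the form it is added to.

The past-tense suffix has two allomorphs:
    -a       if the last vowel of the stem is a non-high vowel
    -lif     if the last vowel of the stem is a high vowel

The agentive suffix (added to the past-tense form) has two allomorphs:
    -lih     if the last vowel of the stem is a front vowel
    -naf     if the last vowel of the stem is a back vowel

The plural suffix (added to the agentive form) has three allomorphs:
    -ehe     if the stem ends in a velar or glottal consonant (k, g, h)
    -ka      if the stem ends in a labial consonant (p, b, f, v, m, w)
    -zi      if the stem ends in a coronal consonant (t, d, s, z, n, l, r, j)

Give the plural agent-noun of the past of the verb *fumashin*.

Since the last vowel of *fumashin* is /i/ (a high vowel), it takes -lif, giving *fumashinlif*.
The past-tense form *fumashinlif* — last vowel /i/ (a front vowel) → -lih → *fumashinliflih*.
Since the final consonant of the agentive form *fumashinliflih* is /h/ (velar/glottal), it takes -ehe, giving *fumashinliflihehe*.

fumashinliflihehe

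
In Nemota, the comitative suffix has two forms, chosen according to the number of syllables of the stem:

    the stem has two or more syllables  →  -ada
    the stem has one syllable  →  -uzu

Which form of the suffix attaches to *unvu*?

*unvu* (2 syllables) → -ada.

-ada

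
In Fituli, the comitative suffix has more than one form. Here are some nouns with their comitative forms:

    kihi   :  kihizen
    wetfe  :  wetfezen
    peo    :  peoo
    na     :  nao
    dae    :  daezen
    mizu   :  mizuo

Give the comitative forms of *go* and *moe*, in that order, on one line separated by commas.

goo, moezen

The pattern is front/back vowel harmony: -zen when the last vowel of the stem is a front vowel (*kihi*, *wetfe*, *dae*); -o when the last vowel of the stem is a back vowel (*peo*, *na*, *mizu*).
*go* — last vowel /o/ (a back vowel) → -o → *goo*.
Since the last vowel of *moe* is /e/ (a front vowel), it takes -zen, giving *moezen*.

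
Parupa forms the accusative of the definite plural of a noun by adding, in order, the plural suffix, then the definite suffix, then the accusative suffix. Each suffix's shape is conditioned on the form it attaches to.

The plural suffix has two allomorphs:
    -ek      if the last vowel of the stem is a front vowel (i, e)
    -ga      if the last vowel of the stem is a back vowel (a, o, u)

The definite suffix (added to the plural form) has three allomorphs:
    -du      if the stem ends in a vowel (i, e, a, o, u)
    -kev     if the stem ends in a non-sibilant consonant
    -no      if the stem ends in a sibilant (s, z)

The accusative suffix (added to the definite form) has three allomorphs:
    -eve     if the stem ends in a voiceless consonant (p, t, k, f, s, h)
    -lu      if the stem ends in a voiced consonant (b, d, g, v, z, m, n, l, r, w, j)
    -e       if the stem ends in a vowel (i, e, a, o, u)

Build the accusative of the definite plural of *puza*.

puzagadue

*puza*: last vowel = /a/, a back vowel → -ga → *puzaga*.
The plural form *puzaga*: final sound = /a/, a vowel → -du → *puzagadu*.
The definite form *puzagadu*: final sound = /u/, a vowel → -e → *puzagadue*.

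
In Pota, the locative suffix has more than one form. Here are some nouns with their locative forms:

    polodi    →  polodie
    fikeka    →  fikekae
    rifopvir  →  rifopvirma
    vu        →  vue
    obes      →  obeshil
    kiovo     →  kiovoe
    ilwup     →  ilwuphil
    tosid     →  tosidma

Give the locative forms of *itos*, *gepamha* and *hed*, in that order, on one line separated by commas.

The pattern is voicing of the final sound: -hil when the stem ends in a voiceless consonant (*obes*, *ilwup*); -ma when the stem ends in a voiced consonant (*rifopvir*, *tosid*); -e when the stem ends in a vowel (*polodi*, *fikeka*, *vu*, *kiovo*).
Since the final sound of *itos* is /s/ (a voiceless consonant), it takes -hil, giving *itoshil*.
The final sound of *gepamha* is /a/, which is a vowel, so the suffix is -e, giving *gepamhae*.
*hed* — final sound /d/ (a voiced consonant) → -ma → *hedma*.

itoshil, gepamhae, hedma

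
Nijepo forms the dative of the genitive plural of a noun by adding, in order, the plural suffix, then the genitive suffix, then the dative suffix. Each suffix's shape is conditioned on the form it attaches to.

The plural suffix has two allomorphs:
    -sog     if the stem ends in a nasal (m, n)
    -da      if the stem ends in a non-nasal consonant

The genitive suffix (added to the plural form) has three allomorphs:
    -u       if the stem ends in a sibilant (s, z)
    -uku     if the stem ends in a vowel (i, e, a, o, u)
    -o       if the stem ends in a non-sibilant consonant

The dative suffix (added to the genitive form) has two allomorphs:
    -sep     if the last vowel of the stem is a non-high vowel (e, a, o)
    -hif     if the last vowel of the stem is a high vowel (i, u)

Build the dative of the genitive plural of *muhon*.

The final consonant of *muhon* is /n/, which is a nasal, so the plural suffix is -sog, giving *muhonsog*.
The plural form *muhonsog*: final sound = /g/, a non-sibilant consonant → -o → *muhonsogo*.
Since the last vowel of the genitive form *muhonsogo* is /o/ (a non-high vowel), it takes -sep, giving *muhonsogosep*.

muhonsogosep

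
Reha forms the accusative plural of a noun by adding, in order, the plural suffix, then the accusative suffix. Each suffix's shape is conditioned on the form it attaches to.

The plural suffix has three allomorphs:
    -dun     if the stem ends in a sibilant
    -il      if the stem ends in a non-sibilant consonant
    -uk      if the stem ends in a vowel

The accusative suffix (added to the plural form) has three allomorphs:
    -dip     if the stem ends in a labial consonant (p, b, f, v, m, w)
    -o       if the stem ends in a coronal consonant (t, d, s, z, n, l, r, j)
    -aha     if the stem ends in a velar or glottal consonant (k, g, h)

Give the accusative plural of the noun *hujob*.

*hujob*: final sound = /b/, a non-sibilant consonant → -il → *hujobil*.
The plural form *hujobil* — final consonant /l/ (coronal) → -o → *hujobilo*.

hujobilo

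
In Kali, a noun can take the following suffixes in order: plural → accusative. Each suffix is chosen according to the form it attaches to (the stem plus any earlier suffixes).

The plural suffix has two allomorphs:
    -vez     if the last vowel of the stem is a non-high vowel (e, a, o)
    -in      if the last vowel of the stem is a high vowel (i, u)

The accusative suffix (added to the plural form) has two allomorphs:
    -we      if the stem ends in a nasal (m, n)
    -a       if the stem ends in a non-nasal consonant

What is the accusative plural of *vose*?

The last vowel of *vose* is /e/, which is a non-high vowel, so the plural suffix is -vez, giving *vosevez*.
The plural form *vosevez* — final consonant /z/ (non-nasal) → -a → *voseveza*.

voseveza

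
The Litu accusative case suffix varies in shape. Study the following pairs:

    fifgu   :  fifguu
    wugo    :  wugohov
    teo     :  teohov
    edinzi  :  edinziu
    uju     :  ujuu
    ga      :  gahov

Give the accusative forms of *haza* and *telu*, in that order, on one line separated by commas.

Looking at the last vowel of each stem: -u when the last vowel of the stem is a high vowel (*fifgu*, *edinzi*, *uju*); -hov when the last vowel of the stem is a non-high vowel (*wugo*, *teo*, *ga*).
The last vowel of *haza* is /a/, which is a non-high vowel, so the suffix is -hov, giving *hazahov*.
Since the last vowel of *telu* is /u/ (a high vowel), it takes -u, giving *teluu*.

hazahov, teluu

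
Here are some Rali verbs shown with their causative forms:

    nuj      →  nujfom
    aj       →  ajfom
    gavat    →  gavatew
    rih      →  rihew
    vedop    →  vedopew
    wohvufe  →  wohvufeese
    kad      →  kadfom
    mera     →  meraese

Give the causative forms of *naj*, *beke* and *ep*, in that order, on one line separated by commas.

najfom, bekeese, epew

The suffix is conditioned by the final sound: -ew when the stem ends in a voiceless consonant (*gavat*, *rih*, *vedop*); -fom when the stem ends in a voiced consonant (*nuj*, *aj*, *kad*); -ese when the stem ends in a vowel (*wohvufe*, *mera*).
*naj* — final sound /j/ (a voiced consonant) → -fom → *najfom*.
*beke* — final sound /e/ (a vowel) → -ese → *bekeese*.
Since the final sound of *ep* is /p/ (a voiceless consonant), it takes -ew, giving *epew*.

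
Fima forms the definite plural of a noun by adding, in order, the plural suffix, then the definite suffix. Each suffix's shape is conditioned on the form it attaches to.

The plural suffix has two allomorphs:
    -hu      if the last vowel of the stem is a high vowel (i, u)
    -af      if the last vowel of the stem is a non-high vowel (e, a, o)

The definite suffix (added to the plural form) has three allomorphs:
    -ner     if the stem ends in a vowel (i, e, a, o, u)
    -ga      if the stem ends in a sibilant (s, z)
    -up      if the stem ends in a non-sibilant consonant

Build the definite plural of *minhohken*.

The last vowel of *minhohken* is /e/, which is a non-high vowel, so the plural suffix is -af, giving *minhohkenaf*.
The plural form *minhohkenaf*: final sound = /f/, a non-sibilant consonant → -up → *minhohkenafup*.

minhohkenafup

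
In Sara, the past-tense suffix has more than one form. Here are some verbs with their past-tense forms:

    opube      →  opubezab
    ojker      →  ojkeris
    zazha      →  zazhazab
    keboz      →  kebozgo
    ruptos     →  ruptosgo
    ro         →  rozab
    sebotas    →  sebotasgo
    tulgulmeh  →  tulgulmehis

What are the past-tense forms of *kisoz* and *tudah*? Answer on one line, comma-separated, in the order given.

kisozgo, tudahis

The suffix is conditioned by the final sound: -go when the stem ends in a sibilant (*keboz*, *ruptos*, *sebotas*); -is when the stem ends in a non-sibilant consonant (*ojker*, *tulgulmeh*); -zab when the stem ends in a vowel (*opube*, *zazha*, *ro*).
*kisoz* — final sound /z/ (a sibilant) → -go → *kisozgo*.
*tudah*: final sound = /h/, a non-sibilant consonant → -is → *tudahis*.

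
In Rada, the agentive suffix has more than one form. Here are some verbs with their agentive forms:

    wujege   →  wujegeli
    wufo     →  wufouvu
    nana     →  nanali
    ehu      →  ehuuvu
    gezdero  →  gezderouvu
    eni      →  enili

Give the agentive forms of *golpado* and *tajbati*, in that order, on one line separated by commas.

Looking at the last vowel of each stem: -uvu when the last vowel of the stem is a rounded vowel (*wufo*, *ehu*, *gezdero*); -li when the last vowel of the stem is an unrounded vowel (*wujege*, *nana*, *eni*).
*golpado* — last vowel /o/ (a rounded vowel) → -uvu → *golpadouvu*.
*tajbati*: last vowel = /i/, an unrounded vowel → -li → *tajbatili*.

golpadouvu, tajbatili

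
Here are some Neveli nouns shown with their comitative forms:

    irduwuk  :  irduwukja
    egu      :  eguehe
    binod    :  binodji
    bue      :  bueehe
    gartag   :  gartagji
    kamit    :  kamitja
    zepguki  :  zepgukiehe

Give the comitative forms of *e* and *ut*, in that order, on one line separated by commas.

eehe, utja

Looking at the final sound of each stem: -ja when the stem ends in a voiceless consonant (*irduwuk*, *kamit*); -ji when the stem ends in a voiced consonant (*binod*, *gartag*); -ehe when the stem ends in a vowel (*egu*, *bue*, *zepguki*).
*e* — final sound /e/ (a vowel) → -ehe → *eehe*.
*ut* — final sound /t/ (a voiceless consonant) → -ja → *utja*.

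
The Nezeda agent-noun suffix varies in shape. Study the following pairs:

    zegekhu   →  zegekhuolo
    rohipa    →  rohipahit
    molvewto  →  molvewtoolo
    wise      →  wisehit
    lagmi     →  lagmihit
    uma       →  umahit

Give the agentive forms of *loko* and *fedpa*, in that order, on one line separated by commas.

lokoolo, fedpahit

The pattern is rounding harmony: -olo when the last vowel of the stem is a rounded vowel (*zegekhu*, *molvewto*); -hit when the last vowel of the stem is an unrounded vowel (*rohipa*, *wise*, *lagmi*, *uma*).
Since the last vowel of *loko* is /o/ (a rounded vowel), it takes -olo, giving *lokoolo*.
Since the last vowel of *fedpa* is /a/ (an unrounded vowel), it takes -hit, giving *fedpahit*.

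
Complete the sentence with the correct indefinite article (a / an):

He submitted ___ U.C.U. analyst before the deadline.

a

The indefinite article is chosen by the initial *sound* of the following word, not its spelling.
The initialism *U.C.U.* is read letter by letter; the first letter, U, is pronounced /juː/, which begins with a consonant sound.
So the article is *a*: He submitted a U.C.U. analyst before the deadline.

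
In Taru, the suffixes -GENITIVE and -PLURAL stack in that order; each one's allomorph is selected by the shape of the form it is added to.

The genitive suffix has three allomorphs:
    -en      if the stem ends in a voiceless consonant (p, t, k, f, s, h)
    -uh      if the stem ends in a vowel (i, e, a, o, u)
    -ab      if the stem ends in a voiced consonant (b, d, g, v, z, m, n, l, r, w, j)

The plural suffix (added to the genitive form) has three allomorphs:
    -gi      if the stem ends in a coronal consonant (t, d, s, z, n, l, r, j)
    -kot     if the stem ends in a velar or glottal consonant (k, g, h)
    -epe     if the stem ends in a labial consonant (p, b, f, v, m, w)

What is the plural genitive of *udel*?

udelabepe

*udel* — final sound /l/ (a voiced consonant) → -ab → *udelab*.
The final consonant of the genitive form *udelab* is /b/, which is labial, so the plural suffix is -epe, giving *udelabepe*.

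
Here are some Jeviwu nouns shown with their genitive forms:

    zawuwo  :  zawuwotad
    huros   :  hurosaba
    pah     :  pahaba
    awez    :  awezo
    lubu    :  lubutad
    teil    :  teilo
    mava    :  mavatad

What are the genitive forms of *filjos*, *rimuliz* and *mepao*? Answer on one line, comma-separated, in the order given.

The suffix is conditioned by the final sound: -aba when the stem ends in a voiceless consonant (*huros*, *pah*); -o when the stem ends in a voiced consonant (*awez*, *teil*); -tad when the stem ends in a vowel (*zawuwo*, *lubu*, *mava*).
Since the final sound of *filjos* is /s/ (a voiceless consonant), it takes -aba, giving *filjosaba*.
The final sound of *rimuliz* is /z/, which is a voiced consonant, so the suffix is -o, giving *rimulizo*.
The final sound of *mepao* is /o/, which is a vowel, so the suffix is -tad, giving *mepaotad*.

filjosaba, rimulizo, mepaotad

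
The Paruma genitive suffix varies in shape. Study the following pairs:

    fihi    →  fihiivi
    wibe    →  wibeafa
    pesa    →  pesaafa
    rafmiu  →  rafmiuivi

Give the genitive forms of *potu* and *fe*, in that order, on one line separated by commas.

potuivi, feafa

The suffix is conditioned by the last vowel: -ivi when the last vowel of the stem is a high vowel (*fihi*, *rafmiu*); -afa when the last vowel of the stem is a non-high vowel (*wibe*, *pesa*).
The last vowel of *potu* is /u/, which is a high vowel, so the suffix is -ivi, giving *potuivi*.
*fe*: last vowel = /e/, a non-high vowel → -afa → *feafa*.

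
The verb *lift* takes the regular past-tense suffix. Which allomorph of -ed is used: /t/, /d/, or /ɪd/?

/ɪd/

The stem *lift* ends in /t/ or /d/.
The -ed suffix is realized as /ɪd/ after /t, d/; as /t/ after other voiceless consonants; and as /d/ after other voiced sounds.
So -ed on *lift* is pronounced /ɪd/.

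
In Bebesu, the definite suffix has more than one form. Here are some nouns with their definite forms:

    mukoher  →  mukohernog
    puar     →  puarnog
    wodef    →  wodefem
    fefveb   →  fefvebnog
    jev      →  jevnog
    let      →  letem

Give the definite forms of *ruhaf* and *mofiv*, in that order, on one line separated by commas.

ruhafem, mofivnog

The suffix is conditioned by the final consonant: -em when the stem ends in a voiceless consonant (*wodef*, *let*); -nog when the stem ends in a voiced consonant (*mukoher*, *puar*, *fefveb*, *jev*).
*ruhaf*: final consonant = /f/, voiceless → -em → *ruhafem*.
The final consonant of *mofiv* is /v/, which is voiced, so the suffix is -nog, giving *mofivnog*.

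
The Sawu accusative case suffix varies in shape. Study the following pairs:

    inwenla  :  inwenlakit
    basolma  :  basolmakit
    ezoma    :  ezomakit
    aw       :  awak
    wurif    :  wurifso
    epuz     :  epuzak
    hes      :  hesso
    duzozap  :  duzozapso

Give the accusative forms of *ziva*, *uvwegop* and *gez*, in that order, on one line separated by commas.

The pattern is voicing of the final sound: -so when the stem ends in a voiceless consonant (*wurif*, *hes*, *duzozap*); -ak when the stem ends in a voiced consonant (*aw*, *epuz*); -kit when the stem ends in a vowel (*inwenla*, *basolma*, *ezoma*).
Since the final sound of *ziva* is /a/ (a vowel), it takes -kit, giving *zivakit*.
The final sound of *uvwegop* is /p/, which is a voiceless consonant, so the suffix is -so, giving *uvwegopso*.
Since the final sound of *gez* is /z/ (a voiced consonant), it takes -ak, giving *gezak*.

zivakit, uvwegopso, gezak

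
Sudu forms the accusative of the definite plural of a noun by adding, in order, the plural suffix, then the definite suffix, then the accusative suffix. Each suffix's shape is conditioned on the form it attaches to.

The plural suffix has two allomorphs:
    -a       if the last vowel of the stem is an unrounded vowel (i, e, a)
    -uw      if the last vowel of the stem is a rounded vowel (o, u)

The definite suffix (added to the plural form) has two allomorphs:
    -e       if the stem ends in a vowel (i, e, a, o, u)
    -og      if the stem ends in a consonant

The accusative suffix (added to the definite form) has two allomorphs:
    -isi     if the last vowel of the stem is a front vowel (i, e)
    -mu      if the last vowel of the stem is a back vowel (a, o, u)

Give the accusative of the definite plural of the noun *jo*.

*jo* — last vowel /o/ (a rounded vowel) → -uw → *jouw*.
Since the final sound of the plural form *jouw* is /w/ (a consonant), it takes -og, giving *jouwog*.
The definite form *jouwog* — last vowel /o/ (a back vowel) → -mu → *jouwogmu*.

jouwogmu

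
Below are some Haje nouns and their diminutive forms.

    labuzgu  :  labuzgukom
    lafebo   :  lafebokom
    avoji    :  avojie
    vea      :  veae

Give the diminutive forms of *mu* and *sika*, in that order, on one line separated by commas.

The suffix is conditioned by the last vowel: -kom when the last vowel of the stem is a rounded vowel (*labuzgu*, *lafebo*); -e when the last vowel of the stem is an unrounded vowel (*avoji*, *vea*).
*mu* — last vowel /u/ (a rounded vowel) → -kom → *mukom*.
*sika*: last vowel = /a/, an unrounded vowel → -e → *sikae*.

mukom, sikae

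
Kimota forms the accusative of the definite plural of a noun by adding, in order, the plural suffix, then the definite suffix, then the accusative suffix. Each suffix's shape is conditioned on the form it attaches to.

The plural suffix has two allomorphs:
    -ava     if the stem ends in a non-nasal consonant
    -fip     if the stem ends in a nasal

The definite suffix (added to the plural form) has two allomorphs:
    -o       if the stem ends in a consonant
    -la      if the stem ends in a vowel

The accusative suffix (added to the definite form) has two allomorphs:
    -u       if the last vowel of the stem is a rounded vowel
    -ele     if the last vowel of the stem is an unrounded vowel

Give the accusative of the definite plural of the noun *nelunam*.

nelunamfipou

*nelunam*: final consonant = /m/, a nasal → -fip → *nelunamfip*.
Since the final sound of the plural form *nelunamfip* is /p/ (a consonant), it takes -o, giving *nelunamfipo*.
The definite form *nelunamfipo* — last vowel /o/ (a rounded vowel) → -u → *nelunamfipou*.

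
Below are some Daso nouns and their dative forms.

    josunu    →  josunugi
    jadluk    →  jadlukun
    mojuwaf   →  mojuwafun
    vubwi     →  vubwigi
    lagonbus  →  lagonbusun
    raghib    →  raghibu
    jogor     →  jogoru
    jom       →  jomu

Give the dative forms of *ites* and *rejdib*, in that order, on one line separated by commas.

itesun, rejdibu

The suffix is conditioned by the final sound: -un when the stem ends in a voiceless consonant (*jadluk*, *mojuwaf*, *lagonbus*); -u when the stem ends in a voiced consonant (*raghib*, *jogor*, *jom*); -gi when the stem ends in a vowel (*josunu*, *vubwi*).
Since the final sound of *ites* is /s/ (a voiceless consonant), it takes -un, giving *itesun*.
*rejdib* — final sound /b/ (a voiced consonant) → -u → *rejdibu*.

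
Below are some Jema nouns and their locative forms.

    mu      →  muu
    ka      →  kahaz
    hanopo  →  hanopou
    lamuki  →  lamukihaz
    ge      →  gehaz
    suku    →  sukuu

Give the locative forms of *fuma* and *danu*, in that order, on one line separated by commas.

fumahaz, danuu

The suffix is conditioned by the last vowel: -u when the last vowel of the stem is a rounded vowel (*mu*, *hanopo*, *suku*); -haz when the last vowel of the stem is an unrounded vowel (*ka*, *lamuki*, *ge*).
The last vowel of *fuma* is /a/, which is an unrounded vowel, so the suffix is -haz, giving *fumahaz*.
The last vowel of *danu* is /u/, which is a rounded vowel, so the suffix is -u, giving *danuu*.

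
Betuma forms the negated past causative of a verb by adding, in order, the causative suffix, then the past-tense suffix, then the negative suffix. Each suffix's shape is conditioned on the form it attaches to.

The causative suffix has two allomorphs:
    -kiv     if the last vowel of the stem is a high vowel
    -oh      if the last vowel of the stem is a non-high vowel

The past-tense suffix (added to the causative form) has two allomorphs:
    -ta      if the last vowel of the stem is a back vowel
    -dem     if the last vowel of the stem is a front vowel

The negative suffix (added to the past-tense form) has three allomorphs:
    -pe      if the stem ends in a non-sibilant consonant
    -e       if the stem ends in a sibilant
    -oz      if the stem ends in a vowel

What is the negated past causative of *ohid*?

ohidkivdempe

*ohid* — last vowel /i/ (a high vowel) → -kiv → *ohidkiv*.
The last vowel of the causative form *ohidkiv* is /i/, which is a front vowel, so the past-tense suffix is -dem, giving *ohidkivdem*.
The past-tense form *ohidkivdem* — final sound /m/ (a non-sibilant consonant) → -pe → *ohidkivdempe*.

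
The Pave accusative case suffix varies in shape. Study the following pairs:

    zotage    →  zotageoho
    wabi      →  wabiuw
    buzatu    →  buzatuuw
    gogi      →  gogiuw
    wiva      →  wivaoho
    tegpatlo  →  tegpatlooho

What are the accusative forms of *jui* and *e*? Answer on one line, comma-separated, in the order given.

juiuw, eoho

The suffix is conditioned by the last vowel: -uw when the last vowel of the stem is a high vowel (*wabi*, *buzatu*, *gogi*); -oho when the last vowel of the stem is a non-high vowel (*zotage*, *wiva*, *tegpatlo*).
*jui* — last vowel /i/ (a high vowel) → -uw → *juiuw*.
*e*: last vowel = /e/, a non-high vowel → -oho → *eoho*.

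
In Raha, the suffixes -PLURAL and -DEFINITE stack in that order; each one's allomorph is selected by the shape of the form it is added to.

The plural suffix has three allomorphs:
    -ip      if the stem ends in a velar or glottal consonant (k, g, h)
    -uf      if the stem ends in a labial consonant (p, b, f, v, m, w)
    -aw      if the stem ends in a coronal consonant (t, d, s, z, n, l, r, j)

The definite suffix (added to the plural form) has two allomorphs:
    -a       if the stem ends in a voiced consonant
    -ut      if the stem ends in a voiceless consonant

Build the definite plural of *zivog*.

*zivog*: final consonant = /g/, velar/glottal → -ip → *zivogip*.
The plural form *zivogip* — final consonant /p/ (voiceless) → -ut → *zivogiput*.

zivogiput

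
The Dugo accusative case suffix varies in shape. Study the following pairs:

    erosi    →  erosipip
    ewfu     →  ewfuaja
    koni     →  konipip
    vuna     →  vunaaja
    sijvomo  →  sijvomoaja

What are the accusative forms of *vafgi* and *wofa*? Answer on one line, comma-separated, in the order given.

The suffix is conditioned by the last vowel: -pip when the last vowel of the stem is a front vowel (*erosi*, *koni*); -aja when the last vowel of the stem is a back vowel (*ewfu*, *vuna*, *sijvomo*).
Since the last vowel of *vafgi* is /i/ (a front vowel), it takes -pip, giving *vafgipip*.
Since the last vowel of *wofa* is /a/ (a back vowel), it takes -aja, giving *wofaaja*.

vafgipip, wofaaja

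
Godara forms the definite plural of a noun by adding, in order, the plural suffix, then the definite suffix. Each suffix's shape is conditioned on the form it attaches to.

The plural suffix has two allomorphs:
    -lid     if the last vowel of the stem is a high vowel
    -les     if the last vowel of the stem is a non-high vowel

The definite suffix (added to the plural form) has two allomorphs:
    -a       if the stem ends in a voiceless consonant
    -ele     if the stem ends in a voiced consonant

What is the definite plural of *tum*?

tumlidele

Since the last vowel of *tum* is /u/ (a high vowel), it takes -lid, giving *tumlid*.
The plural form *tumlid*: final consonant = /d/, voiced → -ele → *tumlidele*.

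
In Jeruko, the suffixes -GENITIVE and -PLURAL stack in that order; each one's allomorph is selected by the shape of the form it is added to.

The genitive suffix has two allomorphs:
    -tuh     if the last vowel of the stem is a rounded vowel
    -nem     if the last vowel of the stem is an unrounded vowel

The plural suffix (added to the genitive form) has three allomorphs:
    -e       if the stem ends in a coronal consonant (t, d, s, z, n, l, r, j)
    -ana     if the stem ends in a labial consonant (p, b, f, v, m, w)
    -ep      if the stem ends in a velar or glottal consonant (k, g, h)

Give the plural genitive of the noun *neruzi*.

The last vowel of *neruzi* is /i/, which is an unrounded vowel, so the genitive suffix is -nem, giving *neruzinem*.
The genitive form *neruzinem* — final consonant /m/ (labial) → -ana → *neruzinemana*.

neruzinemana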